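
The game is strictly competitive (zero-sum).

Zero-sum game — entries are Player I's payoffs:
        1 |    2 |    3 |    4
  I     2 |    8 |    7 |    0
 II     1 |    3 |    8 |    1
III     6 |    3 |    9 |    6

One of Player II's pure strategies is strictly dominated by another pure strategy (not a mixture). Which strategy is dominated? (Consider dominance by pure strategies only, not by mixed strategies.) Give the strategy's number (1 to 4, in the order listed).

3

Player II prefers columns that give Player I less. Compare 3 with 1: 2 < 7, 1 < 8, 6 < 9.
So 1 strictly dominates 3 for Player II; 3 is strictly dominated.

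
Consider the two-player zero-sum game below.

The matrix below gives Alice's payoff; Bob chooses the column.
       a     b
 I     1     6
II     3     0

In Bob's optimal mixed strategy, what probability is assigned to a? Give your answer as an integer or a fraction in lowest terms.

Row minima are 1 and 0, so Alice's maximin is 1; column maxima are 3 and 6, so Bob's minimax is 3. These differ, so the equilibrium is in mixed strategies.
Let Bob play a with probability q. Alice is indifferent when q + 6(1−q) = 3q, giving q = 3/4.

3/4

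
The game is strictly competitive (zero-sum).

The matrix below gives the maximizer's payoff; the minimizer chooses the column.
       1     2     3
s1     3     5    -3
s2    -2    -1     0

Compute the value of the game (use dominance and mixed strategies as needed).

-3/4

Column 2 is strictly dominated by 1 for the minimizer (it gives the maximizer more in every row).
The remaining 2×2 game on (s1, s2) × (1, 3) has no saddle point. Let the maximizer play s1 with probability p; indifference gives 3p − 2(1−p) = −3p, so p = 1/4.
Similarly the minimizer's optimal q on 1 is 3/8, and the value is 3·(3/8) + (-3)·(5/8) = -3/4.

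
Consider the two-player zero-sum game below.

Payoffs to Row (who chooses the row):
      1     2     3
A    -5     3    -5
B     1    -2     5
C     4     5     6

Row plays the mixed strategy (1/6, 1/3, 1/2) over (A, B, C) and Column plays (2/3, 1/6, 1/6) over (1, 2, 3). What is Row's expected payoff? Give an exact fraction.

Against (2/3, 1/6, 1/6), each row's expected payoff is A: -11/3; B: 7/6; C: 9/2.
Taking the (1/6, 1/3, 1/2)-weighted average: (1/6)·(-11/3) + (1/3)·(7/6) + (1/2)·(9/2) = 73/36.

73/36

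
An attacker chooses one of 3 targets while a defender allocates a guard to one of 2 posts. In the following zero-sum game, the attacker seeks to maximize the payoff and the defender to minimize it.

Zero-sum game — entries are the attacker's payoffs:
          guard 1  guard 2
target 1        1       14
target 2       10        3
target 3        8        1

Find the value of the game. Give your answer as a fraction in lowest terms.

Row target 3 is strictly dominated by row target 2, so the attacker never plays it.
The remaining 2×2 game on (target 1, target 2) × (guard 1, guard 2) has no saddle point. Let the attacker play target 1 with probability p; indifference gives p + 10(1−p) = 14p + 3(1−p), so p = 7/20.
Similarly the defender's optimal q on guard 1 is 11/20, and the value is 1·(11/20) + (14)·(9/20) = 137/20.

137/20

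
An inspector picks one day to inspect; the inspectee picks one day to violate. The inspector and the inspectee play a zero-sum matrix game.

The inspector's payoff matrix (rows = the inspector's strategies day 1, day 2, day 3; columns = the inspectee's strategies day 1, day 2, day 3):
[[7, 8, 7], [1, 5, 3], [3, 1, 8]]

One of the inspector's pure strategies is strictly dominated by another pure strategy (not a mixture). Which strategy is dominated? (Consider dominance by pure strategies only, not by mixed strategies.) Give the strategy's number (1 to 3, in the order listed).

Compare day 2 with day 1: 7 > 1, 8 > 5, 7 > 3.
So day 1 strictly dominates day 2 for the inspector; day 2 is strictly dominated.

2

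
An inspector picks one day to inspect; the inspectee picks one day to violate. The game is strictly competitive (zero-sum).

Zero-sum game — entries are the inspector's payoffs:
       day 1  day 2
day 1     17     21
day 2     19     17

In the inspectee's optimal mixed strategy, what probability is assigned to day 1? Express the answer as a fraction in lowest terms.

Row minima are 17 and 17, so the inspector's maximin is 17; column maxima are 19 and 21, so the inspectee's minimax is 19. These differ, so the equilibrium is in mixed strategies.
Let the inspectee play day 1 with probability q. The inspector is indifferent when 17q + 21(1−q) = 19q + 17(1−q), giving q = 2/3.

2/3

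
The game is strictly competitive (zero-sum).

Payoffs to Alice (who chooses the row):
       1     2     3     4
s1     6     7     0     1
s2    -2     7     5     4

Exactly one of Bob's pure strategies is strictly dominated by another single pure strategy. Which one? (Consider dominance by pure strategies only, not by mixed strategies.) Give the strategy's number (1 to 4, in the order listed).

2

Bob prefers columns that give Alice less. Compare 2 with 1: 6 < 7, -2 < 7.
So 1 strictly dominates 2 for Bob; 2 is strictly dominated.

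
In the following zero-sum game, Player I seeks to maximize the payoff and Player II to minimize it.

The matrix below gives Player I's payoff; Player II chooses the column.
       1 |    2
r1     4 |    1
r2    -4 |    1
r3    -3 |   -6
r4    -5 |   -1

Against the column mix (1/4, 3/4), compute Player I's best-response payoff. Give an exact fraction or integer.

7/4

r1: (4)·(1/4) + (1)·(3/4) = 7/4.
r2: (-4)·(1/4) + (1)·(3/4) = -1/4.
r3: (-3)·(1/4) + (-6)·(3/4) = -21/4.
r4: (-5)·(1/4) + (-1)·(3/4) = -2.
The best pure response is r1 with expected payoff 7/4.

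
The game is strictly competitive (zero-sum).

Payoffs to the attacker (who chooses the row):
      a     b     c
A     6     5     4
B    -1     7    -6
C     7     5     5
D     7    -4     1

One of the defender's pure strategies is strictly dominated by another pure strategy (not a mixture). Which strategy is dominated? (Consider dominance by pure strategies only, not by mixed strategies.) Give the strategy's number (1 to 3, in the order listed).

1

The defender prefers columns that give the attacker less. Compare a with c: 4 < 6, -6 < -1, 5 < 7, 1 < 7.
So c strictly dominates a for the defender; a is strictly dominated.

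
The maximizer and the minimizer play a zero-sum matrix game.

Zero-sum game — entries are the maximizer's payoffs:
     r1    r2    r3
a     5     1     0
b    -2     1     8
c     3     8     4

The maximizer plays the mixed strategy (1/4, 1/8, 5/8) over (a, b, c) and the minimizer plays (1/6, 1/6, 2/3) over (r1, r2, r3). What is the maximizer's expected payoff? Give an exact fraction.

89/24

Against (1/6, 1/6, 2/3), each row's expected payoff is a: 1; b: 31/6; c: 9/2.
Taking the (1/4, 1/8, 5/8)-weighted average: (1/4)·(1) + (1/8)·(31/6) + (5/8)·(9/2) = 89/24.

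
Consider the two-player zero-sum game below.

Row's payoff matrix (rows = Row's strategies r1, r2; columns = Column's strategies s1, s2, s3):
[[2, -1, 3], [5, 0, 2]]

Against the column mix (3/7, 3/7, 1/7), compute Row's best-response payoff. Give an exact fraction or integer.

17/7

r1: (2)·(3/7) + (-1)·(3/7) + (3)·(1/7) = 6/7.
r2: (5)·(3/7) + (0)·(3/7) + (2)·(1/7) = 17/7.
The best pure response is r2 with expected payoff 17/7.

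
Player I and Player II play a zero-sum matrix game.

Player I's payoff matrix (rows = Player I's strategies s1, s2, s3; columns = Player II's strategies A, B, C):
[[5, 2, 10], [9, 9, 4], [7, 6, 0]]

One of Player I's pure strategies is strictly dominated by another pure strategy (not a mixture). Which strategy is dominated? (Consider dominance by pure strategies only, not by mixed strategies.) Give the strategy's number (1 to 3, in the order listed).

3

Compare s3 with s2: 9 > 7, 9 > 6, 4 > 0.
So s2 strictly dominates s3 for Player I; s3 is strictly dominated.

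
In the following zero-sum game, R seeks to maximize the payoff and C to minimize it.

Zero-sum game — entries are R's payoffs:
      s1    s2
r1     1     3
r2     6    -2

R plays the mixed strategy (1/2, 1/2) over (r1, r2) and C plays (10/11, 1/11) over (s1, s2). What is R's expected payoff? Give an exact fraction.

71/22

Against (10/11, 1/11), each row's expected payoff is r1: 13/11; r2: 58/11.
Taking the (1/2, 1/2)-weighted average: (1/2)·(13/11) + (1/2)·(58/11) = 71/22.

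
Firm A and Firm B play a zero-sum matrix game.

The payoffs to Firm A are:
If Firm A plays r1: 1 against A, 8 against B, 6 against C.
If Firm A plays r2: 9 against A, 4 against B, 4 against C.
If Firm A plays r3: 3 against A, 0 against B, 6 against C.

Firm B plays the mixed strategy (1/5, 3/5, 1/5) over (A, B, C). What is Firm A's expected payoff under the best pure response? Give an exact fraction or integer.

31/5

r1: (1)·(1/5) + (8)·(3/5) + (6)·(1/5) = 31/5.
r2: (9)·(1/5) + (4)·(3/5) + (4)·(1/5) = 5.
r3: (3)·(1/5) + (0)·(3/5) + (6)·(1/5) = 9/5.
The best pure response is r1 with expected payoff 31/5.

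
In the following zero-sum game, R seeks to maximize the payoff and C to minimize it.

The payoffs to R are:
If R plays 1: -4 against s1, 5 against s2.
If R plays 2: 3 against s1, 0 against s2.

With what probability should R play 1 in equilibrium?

Row minima are -4 and 0, so R's maximin is 0; column maxima are 3 and 5, so C's minimax is 3. These differ, so the equilibrium is in mixed strategies.
Let R play 1 with probability p. C is indifferent when −4p + 3(1−p) = 5p, giving p = 1/4.

1/4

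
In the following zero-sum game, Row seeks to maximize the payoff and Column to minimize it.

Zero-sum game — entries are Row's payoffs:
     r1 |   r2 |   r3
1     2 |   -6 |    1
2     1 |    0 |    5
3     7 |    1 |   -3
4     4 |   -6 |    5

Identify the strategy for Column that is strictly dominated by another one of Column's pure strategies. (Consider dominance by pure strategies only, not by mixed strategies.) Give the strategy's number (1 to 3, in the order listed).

Column prefers columns that give Row less. Compare r1 with r2: -6 < 2, 0 < 1, 1 < 7, -6 < 4.
So r2 strictly dominates r1 for Column; r1 is strictly dominated.

1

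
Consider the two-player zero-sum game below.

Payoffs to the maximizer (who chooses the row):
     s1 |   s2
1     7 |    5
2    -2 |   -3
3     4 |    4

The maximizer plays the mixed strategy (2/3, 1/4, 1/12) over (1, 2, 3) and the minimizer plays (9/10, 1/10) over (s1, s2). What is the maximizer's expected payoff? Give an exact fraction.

521/120

Against (9/10, 1/10), each row's expected payoff is 1: 34/5; 2: -21/10; 3: 4.
Taking the (2/3, 1/4, 1/12)-weighted average: (2/3)·(34/5) + (1/4)·(-21/10) + (1/12)·(4) = 521/120.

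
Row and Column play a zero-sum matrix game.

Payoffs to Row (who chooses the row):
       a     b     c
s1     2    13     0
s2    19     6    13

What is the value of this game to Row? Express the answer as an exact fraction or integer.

Column a is strictly dominated by c for Column (it gives Row more in every row).
The remaining 2×2 game on (s1, s2) × (b, c) has no saddle point. Let Row play s1 with probability p; indifference gives 13p + 6(1−p) = 13(1−p), so p = 7/20.
Similarly Column's optimal q on b is 13/20, and the value is 13·(13/20) + (0)·(7/20) = 169/20.

169/20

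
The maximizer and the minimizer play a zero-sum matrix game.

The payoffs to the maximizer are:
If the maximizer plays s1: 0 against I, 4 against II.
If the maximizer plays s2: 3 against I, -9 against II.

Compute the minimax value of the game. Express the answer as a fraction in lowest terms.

3/4

Row minima are 0 and -9, so the maximizer's maximin is 0; column maxima are 3 and 4, so the minimizer's minimax is 3. These differ, so the equilibrium is in mixed strategies.
Let the maximizer play s1 with probability p. The minimizer is indifferent when 3(1−p) = 4p − 9(1−p), giving p = 3/4.
Let the minimizer play I with probability q. The maximizer is indifferent when 4(1−q) = 3q − 9(1−q), giving q = 13/16.
The value is 0·(13/16) + (4)·(3/16) = 3/4.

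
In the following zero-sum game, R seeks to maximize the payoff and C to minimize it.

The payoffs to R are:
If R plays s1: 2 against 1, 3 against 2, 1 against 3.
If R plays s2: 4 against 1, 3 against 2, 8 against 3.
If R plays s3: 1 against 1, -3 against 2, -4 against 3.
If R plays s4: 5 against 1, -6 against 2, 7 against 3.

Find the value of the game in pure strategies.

Row minima: 1, 3, -4, -6 → R's maximin is 3.
Column maxima: 5, 3, 8 → C's minimax is 3.
They coincide at (s2, 2), so the value is 3.

3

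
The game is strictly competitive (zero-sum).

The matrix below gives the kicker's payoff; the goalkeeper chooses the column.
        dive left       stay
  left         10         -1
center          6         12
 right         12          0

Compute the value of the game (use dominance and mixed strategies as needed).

8

Row left is strictly dominated by row right, so the kicker never plays it.
The remaining 2×2 game on (center, right) × (dive left, stay) has no saddle point. Let the kicker play center with probability p; indifference gives 6p + 12(1−p) = 12p, so p = 2/3.
Similarly the goalkeeper's optimal q on dive left is 2/3, and the value is 6·(2/3) + (12)·(1/3) = 8.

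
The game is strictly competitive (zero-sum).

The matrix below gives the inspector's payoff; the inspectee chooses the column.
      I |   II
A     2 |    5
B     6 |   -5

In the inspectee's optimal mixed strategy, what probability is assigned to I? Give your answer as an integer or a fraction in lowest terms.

5/7

Row minima are 2 and -5, so the inspector's maximin is 2; column maxima are 6 and 5, so the inspectee's minimax is 5. These differ, so the equilibrium is in mixed strategies.
Let the inspectee play I with probability q. The inspector is indifferent when 2q + 5(1−q) = 6q − 5(1−q), giving q = 5/7.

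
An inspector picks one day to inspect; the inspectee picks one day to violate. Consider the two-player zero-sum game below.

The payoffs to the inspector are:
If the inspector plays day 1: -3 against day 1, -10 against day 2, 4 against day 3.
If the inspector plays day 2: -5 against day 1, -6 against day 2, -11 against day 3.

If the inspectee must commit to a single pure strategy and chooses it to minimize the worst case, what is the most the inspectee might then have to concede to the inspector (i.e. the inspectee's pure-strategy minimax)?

The worst case (largest entry) in each column is day 1: -3, day 2: -6, day 3: 4.
The best (smallest) of these is -6.

-6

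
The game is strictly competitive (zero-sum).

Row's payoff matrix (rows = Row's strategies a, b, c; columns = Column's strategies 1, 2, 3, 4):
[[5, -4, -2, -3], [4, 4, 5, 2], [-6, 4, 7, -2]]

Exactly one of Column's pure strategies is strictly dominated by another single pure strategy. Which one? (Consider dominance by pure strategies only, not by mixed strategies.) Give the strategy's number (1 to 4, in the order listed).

Column prefers columns that give Row less. Compare 3 with 2: -4 < -2, 4 < 5, 4 < 7.
So 2 strictly dominates 3 for Column; 3 is strictly dominated.

3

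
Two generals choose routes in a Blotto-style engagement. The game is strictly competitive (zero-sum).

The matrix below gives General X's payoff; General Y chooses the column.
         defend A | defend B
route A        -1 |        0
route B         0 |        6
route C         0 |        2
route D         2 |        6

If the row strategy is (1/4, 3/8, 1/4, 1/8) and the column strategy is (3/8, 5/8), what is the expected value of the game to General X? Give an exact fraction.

35/16

Against (3/8, 5/8), each row's expected payoff is route A: -3/8; route B: 15/4; route C: 5/4; route D: 9/2.
Taking the (1/4, 3/8, 1/4, 1/8)-weighted average: (1/4)·(-3/8) + (3/8)·(15/4) + (1/4)·(5/4) + (1/8)·(9/2) = 35/16.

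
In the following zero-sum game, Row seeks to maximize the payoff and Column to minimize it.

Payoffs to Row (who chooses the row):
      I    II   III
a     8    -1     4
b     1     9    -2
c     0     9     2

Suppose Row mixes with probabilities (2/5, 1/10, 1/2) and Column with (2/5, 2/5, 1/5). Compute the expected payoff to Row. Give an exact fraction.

19/5

Against (2/5, 2/5, 1/5), each row's expected payoff is a: 18/5; b: 18/5; c: 4.
Taking the (2/5, 1/10, 1/2)-weighted average: (2/5)·(18/5) + (1/10)·(18/5) + (1/2)·(4) = 19/5.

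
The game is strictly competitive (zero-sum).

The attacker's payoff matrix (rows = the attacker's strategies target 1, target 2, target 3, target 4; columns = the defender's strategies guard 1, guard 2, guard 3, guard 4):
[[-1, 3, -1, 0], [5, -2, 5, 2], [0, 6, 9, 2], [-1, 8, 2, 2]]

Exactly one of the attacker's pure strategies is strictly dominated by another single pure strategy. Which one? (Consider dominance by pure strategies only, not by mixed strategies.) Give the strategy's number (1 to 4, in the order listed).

Compare target 1 with target 3: 0 > -1, 6 > 3, 9 > -1, 2 > 0.
So target 3 strictly dominates target 1 for the attacker; target 1 is strictly dominated.

1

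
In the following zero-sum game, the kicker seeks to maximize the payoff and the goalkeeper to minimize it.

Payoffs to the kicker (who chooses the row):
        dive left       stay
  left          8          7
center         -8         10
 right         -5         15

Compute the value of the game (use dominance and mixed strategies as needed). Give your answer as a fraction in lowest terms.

Row center is strictly dominated by row right, so the kicker never plays it.
The remaining 2×2 game on (left, right) × (dive left, stay) has no saddle point. Let the kicker play left with probability p; indifference gives 8p − 5(1−p) = 7p + 15(1−p), so p = 20/21.
Similarly the goalkeeper's optimal q on dive left is 8/21, and the value is 8·(8/21) + (7)·(13/21) = 155/21.

155/21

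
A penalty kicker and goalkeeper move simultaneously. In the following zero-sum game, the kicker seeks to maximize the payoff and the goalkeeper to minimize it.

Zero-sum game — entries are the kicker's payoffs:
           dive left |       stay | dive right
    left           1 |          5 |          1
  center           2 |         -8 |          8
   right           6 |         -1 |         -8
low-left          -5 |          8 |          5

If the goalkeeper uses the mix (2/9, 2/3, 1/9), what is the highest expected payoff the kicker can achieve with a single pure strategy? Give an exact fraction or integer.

left: (1)·(2/9) + (5)·(2/3) + (1)·(1/9) = 11/3.
center: (2)·(2/9) + (-8)·(2/3) + (8)·(1/9) = -4.
right: (6)·(2/9) + (-1)·(2/3) + (-8)·(1/9) = -2/9.
low-left: (-5)·(2/9) + (8)·(2/3) + (5)·(1/9) = 43/9.
The best pure response is low-left with expected payoff 43/9.

43/9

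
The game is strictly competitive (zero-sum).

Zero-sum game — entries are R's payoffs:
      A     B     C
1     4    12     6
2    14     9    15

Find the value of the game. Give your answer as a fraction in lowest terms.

Column C is strictly dominated by A for C (it gives R more in every row).
The remaining 2×2 game on (1, 2) × (A, B) has no saddle point. Let R play 1 with probability p; indifference gives 4p + 14(1−p) = 12p + 9(1−p), so p = 5/13.
Similarly C's optimal q on A is 3/13, and the value is 4·(3/13) + (12)·(10/13) = 132/13.

132/13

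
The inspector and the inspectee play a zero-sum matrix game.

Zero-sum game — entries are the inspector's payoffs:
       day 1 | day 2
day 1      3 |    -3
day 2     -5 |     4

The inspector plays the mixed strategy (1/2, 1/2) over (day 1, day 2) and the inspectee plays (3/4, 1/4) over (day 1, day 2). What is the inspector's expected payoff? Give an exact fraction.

-5/8

Against (3/4, 1/4), each row's expected payoff is day 1: 3/2; day 2: -11/4.
Taking the (1/2, 1/2)-weighted average: (1/2)·(3/2) + (1/2)·(-11/4) = -5/8.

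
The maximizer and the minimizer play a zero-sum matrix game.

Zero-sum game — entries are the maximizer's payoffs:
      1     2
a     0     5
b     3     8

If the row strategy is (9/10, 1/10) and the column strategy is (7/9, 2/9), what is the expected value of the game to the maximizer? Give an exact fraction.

Against (7/9, 2/9), each row's expected payoff is a: 10/9; b: 37/9.
Taking the (9/10, 1/10)-weighted average: (9/10)·(10/9) + (1/10)·(37/9) = 127/90.

127/90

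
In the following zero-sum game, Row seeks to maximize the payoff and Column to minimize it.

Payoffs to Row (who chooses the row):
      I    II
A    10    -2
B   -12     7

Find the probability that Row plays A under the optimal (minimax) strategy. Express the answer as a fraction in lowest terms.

19/31

Row minima are -2 and -12, so Row's maximin is -2; column maxima are 10 and 7, so Column's minimax is 7. These differ, so the equilibrium is in mixed strategies.
Let Row play A with probability p. Column is indifferent when 10p − 12(1−p) = −2p + 7(1−p), giving p = 19/31.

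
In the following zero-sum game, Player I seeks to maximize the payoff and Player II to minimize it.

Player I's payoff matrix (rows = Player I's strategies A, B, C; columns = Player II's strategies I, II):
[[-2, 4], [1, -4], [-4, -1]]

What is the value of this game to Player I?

Row C is strictly dominated by row A, so Player I never plays it.
The remaining 2×2 game on (A, B) × (I, II) has no saddle point. Let Player I play A with probability p; indifference gives −2p + (1−p) = 4p − 4(1−p), so p = 5/11.
Similarly Player II's optimal q on I is 8/11, and the value is -2·(8/11) + (4)·(3/11) = -4/11.

-4/11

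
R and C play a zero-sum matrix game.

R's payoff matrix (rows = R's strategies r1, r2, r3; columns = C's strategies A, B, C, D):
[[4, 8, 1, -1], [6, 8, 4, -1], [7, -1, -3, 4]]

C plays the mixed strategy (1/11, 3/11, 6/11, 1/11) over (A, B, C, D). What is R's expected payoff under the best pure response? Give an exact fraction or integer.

53/11

r1: (4)·(1/11) + (8)·(3/11) + (1)·(6/11) + (-1)·(1/11) = 3.
r2: (6)·(1/11) + (8)·(3/11) + (4)·(6/11) + (-1)·(1/11) = 53/11.
r3: (7)·(1/11) + (-1)·(3/11) + (-3)·(6/11) + (4)·(1/11) = -10/11.
The best pure response is r2 with expected payoff 53/11.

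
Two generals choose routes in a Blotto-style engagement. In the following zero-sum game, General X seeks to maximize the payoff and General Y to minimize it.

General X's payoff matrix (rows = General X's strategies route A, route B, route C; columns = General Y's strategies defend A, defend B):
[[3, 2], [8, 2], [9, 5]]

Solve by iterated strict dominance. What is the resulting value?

5

Column defend A is strictly dominated by defend B for General Y (2<3, 2<8, 5<9); eliminate defend A.
Row route B is strictly dominated by row route C (5>2); eliminate route B.
Row route A is strictly dominated by row route C (5>2); eliminate route A.
Only (route C, defend B) remains, with payoff 5.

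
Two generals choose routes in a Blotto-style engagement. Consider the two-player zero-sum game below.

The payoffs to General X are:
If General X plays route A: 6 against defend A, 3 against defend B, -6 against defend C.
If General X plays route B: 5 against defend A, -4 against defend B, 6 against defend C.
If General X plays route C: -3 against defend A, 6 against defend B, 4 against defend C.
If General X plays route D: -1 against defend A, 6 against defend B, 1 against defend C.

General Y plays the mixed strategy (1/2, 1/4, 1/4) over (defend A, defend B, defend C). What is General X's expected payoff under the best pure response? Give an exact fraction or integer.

3

route A: (6)·(1/2) + (3)·(1/4) + (-6)·(1/4) = 9/4.
route B: (5)·(1/2) + (-4)·(1/4) + (6)·(1/4) = 3.
route C: (-3)·(1/2) + (6)·(1/4) + (4)·(1/4) = 1.
route D: (-1)·(1/2) + (6)·(1/4) + (1)·(1/4) = 5/4.
The best pure response is route B with expected payoff 3.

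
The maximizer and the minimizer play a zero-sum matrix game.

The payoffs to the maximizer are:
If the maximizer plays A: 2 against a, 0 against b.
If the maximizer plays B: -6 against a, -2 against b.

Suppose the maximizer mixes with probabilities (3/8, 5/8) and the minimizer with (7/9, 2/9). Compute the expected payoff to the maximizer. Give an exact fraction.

Against (7/9, 2/9), each row's expected payoff is A: 14/9; B: -46/9.
Taking the (3/8, 5/8)-weighted average: (3/8)·(14/9) + (5/8)·(-46/9) = -47/18.

-47/18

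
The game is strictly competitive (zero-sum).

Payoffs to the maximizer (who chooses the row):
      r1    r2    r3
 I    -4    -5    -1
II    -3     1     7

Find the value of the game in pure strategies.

Row minima: -5, -3 → the maximizer's maximin is -3.
Column maxima: -3, 1, 7 → the minimizer's minimax is -3.
They coincide at (II, r1), so the value is -3.

-3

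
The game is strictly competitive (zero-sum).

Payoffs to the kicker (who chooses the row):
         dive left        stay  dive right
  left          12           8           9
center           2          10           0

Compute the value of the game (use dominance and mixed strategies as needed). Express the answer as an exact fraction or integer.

Column dive left is strictly dominated by dive right for the goalkeeper (it gives the kicker more in every row).
The remaining 2×2 game on (left, center) × (stay, dive right) has no saddle point. Let the kicker play left with probability p; indifference gives 8p + 10(1−p) = 9p, so p = 10/11.
Similarly the goalkeeper's optimal q on stay is 9/11, and the value is 8·(9/11) + (9)·(2/11) = 90/11.

90/11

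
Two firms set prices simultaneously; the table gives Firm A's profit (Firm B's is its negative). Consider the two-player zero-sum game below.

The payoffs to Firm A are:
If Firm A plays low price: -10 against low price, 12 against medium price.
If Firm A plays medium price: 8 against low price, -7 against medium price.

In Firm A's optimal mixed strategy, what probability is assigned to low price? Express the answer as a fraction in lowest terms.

15/37

Row minima are -10 and -7, so Firm A's maximin is -7; column maxima are 8 and 12, so Firm B's minimax is 8. These differ, so the equilibrium is in mixed strategies.
Let Firm A play low price with probability p. Firm B is indifferent when −10p + 8(1−p) = 12p − 7(1−p), giving p = 15/37.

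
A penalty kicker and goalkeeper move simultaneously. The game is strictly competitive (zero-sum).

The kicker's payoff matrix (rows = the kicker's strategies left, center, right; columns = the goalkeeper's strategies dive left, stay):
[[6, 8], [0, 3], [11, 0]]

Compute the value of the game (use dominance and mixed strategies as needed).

88/13

Row center is strictly dominated by row left, so the kicker never plays it.
The remaining 2×2 game on (left, right) × (dive left, stay) has no saddle point. Let the kicker play left with probability p; indifference gives 6p + 11(1−p) = 8p, so p = 11/13.
Similarly the goalkeeper's optimal q on dive left is 8/13, and the value is 6·(8/13) + (8)·(5/13) = 88/13.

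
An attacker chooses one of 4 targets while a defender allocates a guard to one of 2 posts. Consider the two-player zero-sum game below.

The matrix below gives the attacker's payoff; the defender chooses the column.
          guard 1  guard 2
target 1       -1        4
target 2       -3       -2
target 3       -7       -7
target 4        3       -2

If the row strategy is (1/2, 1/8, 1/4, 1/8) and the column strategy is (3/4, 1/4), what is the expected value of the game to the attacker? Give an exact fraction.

Against (3/4, 1/4), each row's expected payoff is target 1: 1/4; target 2: -11/4; target 3: -7; target 4: 7/4.
Taking the (1/2, 1/8, 1/4, 1/8)-weighted average: (1/2)·(1/4) + (1/8)·(-11/4) + (1/4)·(-7) + (1/8)·(7/4) = -7/4.

-7/4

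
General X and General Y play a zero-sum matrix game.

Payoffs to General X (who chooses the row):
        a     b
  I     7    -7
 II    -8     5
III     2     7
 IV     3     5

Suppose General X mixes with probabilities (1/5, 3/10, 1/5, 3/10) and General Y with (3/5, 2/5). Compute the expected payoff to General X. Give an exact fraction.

Against (3/5, 2/5), each row's expected payoff is I: 7/5; II: -14/5; III: 4; IV: 19/5.
Taking the (1/5, 3/10, 1/5, 3/10)-weighted average: (1/5)·(7/5) + (3/10)·(-14/5) + (1/5)·(4) + (3/10)·(19/5) = 69/50.

69/50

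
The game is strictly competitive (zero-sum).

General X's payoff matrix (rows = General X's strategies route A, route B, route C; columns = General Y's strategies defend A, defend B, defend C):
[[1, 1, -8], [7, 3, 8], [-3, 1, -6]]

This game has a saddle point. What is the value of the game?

Row minima: -8, 3, -6 → General X's maximin is 3.
Column maxima: 7, 3, 8 → General Y's minimax is 3.
They coincide at (route B, defend B), so the value is 3.

3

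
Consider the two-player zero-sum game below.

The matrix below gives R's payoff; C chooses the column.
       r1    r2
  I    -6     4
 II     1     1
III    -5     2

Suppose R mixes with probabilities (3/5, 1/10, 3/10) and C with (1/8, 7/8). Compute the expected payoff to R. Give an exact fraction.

167/80

Against (1/8, 7/8), each row's expected payoff is I: 11/4; II: 1; III: 9/8.
Taking the (3/5, 1/10, 3/10)-weighted average: (3/5)·(11/4) + (1/10)·(1) + (3/10)·(9/8) = 167/80.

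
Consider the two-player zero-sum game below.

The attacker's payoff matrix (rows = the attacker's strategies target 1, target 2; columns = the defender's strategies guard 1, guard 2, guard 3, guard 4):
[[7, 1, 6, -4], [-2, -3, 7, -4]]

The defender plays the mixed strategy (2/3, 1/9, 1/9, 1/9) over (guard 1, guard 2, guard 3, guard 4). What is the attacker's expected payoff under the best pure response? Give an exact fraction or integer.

5

target 1: (7)·(2/3) + (1)·(1/9) + (6)·(1/9) + (-4)·(1/9) = 5.
target 2: (-2)·(2/3) + (-3)·(1/9) + (7)·(1/9) + (-4)·(1/9) = -4/3.
The best pure response is target 1 with expected payoff 5.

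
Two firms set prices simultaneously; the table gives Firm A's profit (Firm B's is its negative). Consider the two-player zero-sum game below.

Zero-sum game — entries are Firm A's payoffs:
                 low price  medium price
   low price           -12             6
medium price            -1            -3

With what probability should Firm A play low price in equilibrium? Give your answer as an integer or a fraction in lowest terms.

Row minima are -12 and -3, so Firm A's maximin is -3; column maxima are -1 and 6, so Firm B's minimax is -1. These differ, so the equilibrium is in mixed strategies.
Let Firm A play low price with probability p. Firm B is indifferent when −12p − (1−p) = 6p − 3(1−p), giving p = 1/10.

1/10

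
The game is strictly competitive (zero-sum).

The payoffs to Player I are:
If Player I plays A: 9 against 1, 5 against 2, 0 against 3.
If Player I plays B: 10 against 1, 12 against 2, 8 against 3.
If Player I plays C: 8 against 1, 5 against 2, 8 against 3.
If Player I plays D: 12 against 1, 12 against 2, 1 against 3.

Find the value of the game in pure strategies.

Row minima: 0, 8, 5, 1 → Player I's maximin is 8.
Column maxima: 12, 12, 8 → Player II's minimax is 8.
They coincide at (B, 3), so the value is 8.

8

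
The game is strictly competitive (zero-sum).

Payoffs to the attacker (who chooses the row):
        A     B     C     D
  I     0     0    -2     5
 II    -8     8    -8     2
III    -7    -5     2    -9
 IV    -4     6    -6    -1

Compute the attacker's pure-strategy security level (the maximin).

The worst-case payoff for each row is I: -2, II: -8, III: -9, IV: -6.
The best of these is -2.

-2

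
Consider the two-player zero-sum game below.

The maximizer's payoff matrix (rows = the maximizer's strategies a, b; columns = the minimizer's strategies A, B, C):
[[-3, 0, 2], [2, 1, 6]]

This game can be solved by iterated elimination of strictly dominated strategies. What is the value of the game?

1

Column C is strictly dominated by A for the minimizer (-3<2, 2<6); eliminate C.
Row a is strictly dominated by row b (2>-3, 1>0); eliminate a.
Column A is strictly dominated by B for the minimizer (1<2); eliminate A.
Only (b, B) remains, with payoff 1.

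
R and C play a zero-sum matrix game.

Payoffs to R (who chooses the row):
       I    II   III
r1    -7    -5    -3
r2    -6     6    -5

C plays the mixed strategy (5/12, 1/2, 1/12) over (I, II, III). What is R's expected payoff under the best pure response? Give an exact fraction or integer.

r1: (-7)·(5/12) + (-5)·(1/2) + (-3)·(1/12) = -17/3.
r2: (-6)·(5/12) + (6)·(1/2) + (-5)·(1/12) = 1/12.
The best pure response is r2 with expected payoff 1/12.

1/12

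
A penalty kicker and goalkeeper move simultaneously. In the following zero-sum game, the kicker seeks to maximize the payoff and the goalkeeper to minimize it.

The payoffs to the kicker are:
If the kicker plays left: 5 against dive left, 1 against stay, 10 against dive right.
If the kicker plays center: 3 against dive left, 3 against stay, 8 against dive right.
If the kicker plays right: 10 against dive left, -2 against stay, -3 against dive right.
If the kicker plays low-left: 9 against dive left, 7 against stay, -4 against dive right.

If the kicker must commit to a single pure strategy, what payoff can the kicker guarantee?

The worst-case payoff for each row is left: 1, center: 3, right: -3, low-left: -4.
The best of these is 3.

3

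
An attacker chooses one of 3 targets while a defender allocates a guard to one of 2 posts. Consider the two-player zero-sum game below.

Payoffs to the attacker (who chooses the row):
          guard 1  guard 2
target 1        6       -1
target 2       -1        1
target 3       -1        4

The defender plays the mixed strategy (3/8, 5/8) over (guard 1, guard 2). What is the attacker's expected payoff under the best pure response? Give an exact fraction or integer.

17/8

target 1: (6)·(3/8) + (-1)·(5/8) = 13/8.
target 2: (-1)·(3/8) + (1)·(5/8) = 1/4.
target 3: (-1)·(3/8) + (4)·(5/8) = 17/8.
The best pure response is target 3 with expected payoff 17/8.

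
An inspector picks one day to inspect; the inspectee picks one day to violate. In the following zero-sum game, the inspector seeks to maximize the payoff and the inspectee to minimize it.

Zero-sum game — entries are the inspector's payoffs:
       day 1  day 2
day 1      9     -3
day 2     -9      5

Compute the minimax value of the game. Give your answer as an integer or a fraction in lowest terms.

9/13

Row minima are -3 and -9, so the inspector's maximin is -3; column maxima are 9 and 5, so the inspectee's minimax is 5. These differ, so the equilibrium is in mixed strategies.
Let the inspector play day 1 with probability p. The inspectee is indifferent when 9p − 9(1−p) = −3p + 5(1−p), giving p = 7/13.
Let the inspectee play day 1 with probability q. The inspector is indifferent when 9q − 3(1−q) = −9q + 5(1−q), giving q = 4/13.
The value is 9·(4/13) + (-3)·(9/13) = 9/13.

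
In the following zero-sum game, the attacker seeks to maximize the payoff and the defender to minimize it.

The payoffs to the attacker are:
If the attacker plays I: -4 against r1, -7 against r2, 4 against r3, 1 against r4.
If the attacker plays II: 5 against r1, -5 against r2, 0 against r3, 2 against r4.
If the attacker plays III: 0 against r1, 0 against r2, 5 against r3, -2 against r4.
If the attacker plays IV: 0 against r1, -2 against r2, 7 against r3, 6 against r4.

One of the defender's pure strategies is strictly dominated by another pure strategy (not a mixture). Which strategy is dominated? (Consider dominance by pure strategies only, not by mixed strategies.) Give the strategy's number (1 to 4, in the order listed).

3

The defender prefers columns that give the attacker less. Compare r3 with r2: -7 < 4, -5 < 0, 0 < 5, -2 < 7.
So r2 strictly dominates r3 for the defender; r3 is strictly dominated.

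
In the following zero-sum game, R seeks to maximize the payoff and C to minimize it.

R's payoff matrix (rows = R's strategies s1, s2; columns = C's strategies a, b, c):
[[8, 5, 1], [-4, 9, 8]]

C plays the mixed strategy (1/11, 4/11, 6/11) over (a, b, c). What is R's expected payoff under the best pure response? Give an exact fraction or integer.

s1: (8)·(1/11) + (5)·(4/11) + (1)·(6/11) = 34/11.
s2: (-4)·(1/11) + (9)·(4/11) + (8)·(6/11) = 80/11.
The best pure response is s2 with expected payoff 80/11.

80/11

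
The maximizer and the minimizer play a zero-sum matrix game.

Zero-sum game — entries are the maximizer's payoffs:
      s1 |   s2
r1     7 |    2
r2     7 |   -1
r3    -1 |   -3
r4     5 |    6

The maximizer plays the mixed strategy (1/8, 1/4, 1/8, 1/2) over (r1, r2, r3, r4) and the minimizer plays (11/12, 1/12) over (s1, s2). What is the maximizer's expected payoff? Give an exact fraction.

461/96

Against (11/12, 1/12), each row's expected payoff is r1: 79/12; r2: 19/3; r3: -7/6; r4: 61/12.
Taking the (1/8, 1/4, 1/8, 1/2)-weighted average: (1/8)·(79/12) + (1/4)·(19/3) + (1/8)·(-7/6) + (1/2)·(61/12) = 461/96.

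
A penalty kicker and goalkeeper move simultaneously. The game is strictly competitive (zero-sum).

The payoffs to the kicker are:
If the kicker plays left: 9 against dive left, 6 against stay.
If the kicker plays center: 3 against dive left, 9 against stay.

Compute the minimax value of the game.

Row minima are 6 and 3, so the kicker's maximin is 6; column maxima are 9 and 9, so the goalkeeper's minimax is 9. These differ, so the equilibrium is in mixed strategies.
Let the kicker play left with probability p. The goalkeeper is indifferent when 9p + 3(1−p) = 6p + 9(1−p), giving p = 2/3.
Let the goalkeeper play dive left with probability q. The kicker is indifferent when 9q + 6(1−q) = 3q + 9(1−q), giving q = 1/3.
The value is 9·(1/3) + (6)·(2/3) = 7.

7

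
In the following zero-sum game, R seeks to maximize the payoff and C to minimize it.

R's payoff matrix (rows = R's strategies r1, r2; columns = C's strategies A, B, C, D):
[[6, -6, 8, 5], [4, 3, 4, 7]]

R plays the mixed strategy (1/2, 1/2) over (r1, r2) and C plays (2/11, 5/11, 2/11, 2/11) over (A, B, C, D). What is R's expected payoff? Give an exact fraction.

53/22

Against (2/11, 5/11, 2/11, 2/11), each row's expected payoff is r1: 8/11; r2: 45/11.
Taking the (1/2, 1/2)-weighted average: (1/2)·(8/11) + (1/2)·(45/11) = 53/22.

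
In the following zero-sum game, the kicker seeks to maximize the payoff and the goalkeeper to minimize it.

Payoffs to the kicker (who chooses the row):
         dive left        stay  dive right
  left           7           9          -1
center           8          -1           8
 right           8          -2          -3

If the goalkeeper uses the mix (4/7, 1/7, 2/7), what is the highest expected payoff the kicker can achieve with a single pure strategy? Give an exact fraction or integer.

47/7

left: (7)·(4/7) + (9)·(1/7) + (-1)·(2/7) = 5.
center: (8)·(4/7) + (-1)·(1/7) + (8)·(2/7) = 47/7.
right: (8)·(4/7) + (-2)·(1/7) + (-3)·(2/7) = 24/7.
The best pure response is center with expected payoff 47/7.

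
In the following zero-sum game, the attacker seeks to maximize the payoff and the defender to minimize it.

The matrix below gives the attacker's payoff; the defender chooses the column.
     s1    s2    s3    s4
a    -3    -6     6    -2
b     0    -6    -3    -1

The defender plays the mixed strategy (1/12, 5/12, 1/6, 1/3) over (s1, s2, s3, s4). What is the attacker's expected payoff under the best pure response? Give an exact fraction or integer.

a: (-3)·(1/12) + (-6)·(5/12) + (6)·(1/6) + (-2)·(1/3) = -29/12.
b: (0)·(1/12) + (-6)·(5/12) + (-3)·(1/6) + (-1)·(1/3) = -10/3.
The best pure response is a with expected payoff -29/12.

-29/12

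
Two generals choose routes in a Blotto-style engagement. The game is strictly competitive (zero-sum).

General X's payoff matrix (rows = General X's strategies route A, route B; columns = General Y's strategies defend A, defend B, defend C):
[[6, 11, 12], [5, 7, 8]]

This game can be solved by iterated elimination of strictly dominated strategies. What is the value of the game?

Row route B is strictly dominated by row route A (6>5, 11>7, 12>8); eliminate route B.
Column defend B is strictly dominated by defend A for General Y (6<11); eliminate defend B.
Column defend C is strictly dominated by defend A for General Y (6<12); eliminate defend C.
Only (route A, defend A) remains, with payoff 6.

6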